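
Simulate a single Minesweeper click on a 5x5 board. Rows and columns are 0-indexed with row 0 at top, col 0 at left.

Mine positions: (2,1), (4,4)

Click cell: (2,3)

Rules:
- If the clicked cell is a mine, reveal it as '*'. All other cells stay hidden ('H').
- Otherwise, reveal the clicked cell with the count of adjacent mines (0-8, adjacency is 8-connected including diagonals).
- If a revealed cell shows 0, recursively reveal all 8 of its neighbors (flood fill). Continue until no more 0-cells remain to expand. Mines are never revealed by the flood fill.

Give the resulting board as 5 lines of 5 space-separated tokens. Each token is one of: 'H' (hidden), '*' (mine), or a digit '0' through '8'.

0 0 0 0 0
1 1 1 0 0
H H 1 0 0
H H 1 1 1
H H H H H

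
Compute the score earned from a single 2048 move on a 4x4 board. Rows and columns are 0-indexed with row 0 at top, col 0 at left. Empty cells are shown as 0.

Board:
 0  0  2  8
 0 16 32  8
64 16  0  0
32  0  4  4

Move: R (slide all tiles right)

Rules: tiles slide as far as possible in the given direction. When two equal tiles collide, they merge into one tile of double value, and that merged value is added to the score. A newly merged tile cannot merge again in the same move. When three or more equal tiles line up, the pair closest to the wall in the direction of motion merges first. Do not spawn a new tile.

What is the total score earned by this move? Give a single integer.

Answer: 8

Derivation:
Slide right:
row 0: [0, 0, 2, 8] -> [0, 0, 2, 8]  score +0 (running 0)
row 1: [0, 16, 32, 8] -> [0, 16, 32, 8]  score +0 (running 0)
row 2: [64, 16, 0, 0] -> [0, 0, 64, 16]  score +0 (running 0)
row 3: [32, 0, 4, 4] -> [0, 0, 32, 8]  score +8 (running 8)
Board after move:
 0  0  2  8
 0 16 32  8
 0  0 64 16
 0  0 32  8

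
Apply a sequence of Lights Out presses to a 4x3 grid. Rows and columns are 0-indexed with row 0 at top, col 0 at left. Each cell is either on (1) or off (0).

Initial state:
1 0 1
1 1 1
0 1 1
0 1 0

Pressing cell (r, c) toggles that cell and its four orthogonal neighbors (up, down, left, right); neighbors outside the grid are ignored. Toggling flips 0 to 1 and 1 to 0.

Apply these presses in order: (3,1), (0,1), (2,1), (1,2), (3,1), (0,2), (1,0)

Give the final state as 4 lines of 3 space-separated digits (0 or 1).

After press 1 at (3,1):
1 0 1
1 1 1
0 0 1
1 0 1

After press 2 at (0,1):
0 1 0
1 0 1
0 0 1
1 0 1

After press 3 at (2,1):
0 1 0
1 1 1
1 1 0
1 1 1

After press 4 at (1,2):
0 1 1
1 0 0
1 1 1
1 1 1

After press 5 at (3,1):
0 1 1
1 0 0
1 0 1
0 0 0

After press 6 at (0,2):
0 0 0
1 0 1
1 0 1
0 0 0

After press 7 at (1,0):
1 0 0
0 1 1
0 0 1
0 0 0

Answer: 1 0 0
0 1 1
0 0 1
0 0 0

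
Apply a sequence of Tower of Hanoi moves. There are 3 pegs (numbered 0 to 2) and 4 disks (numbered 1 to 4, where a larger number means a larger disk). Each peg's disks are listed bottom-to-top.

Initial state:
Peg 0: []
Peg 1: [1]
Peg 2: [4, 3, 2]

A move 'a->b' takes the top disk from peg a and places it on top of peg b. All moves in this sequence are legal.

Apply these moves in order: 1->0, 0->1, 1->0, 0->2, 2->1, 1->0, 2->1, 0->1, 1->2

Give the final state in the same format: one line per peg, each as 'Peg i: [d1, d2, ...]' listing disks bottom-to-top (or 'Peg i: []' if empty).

After move 1 (1->0):
Peg 0: [1]
Peg 1: []
Peg 2: [4, 3, 2]

After move 2 (0->1):
Peg 0: []
Peg 1: [1]
Peg 2: [4, 3, 2]

After move 3 (1->0):
Peg 0: [1]
Peg 1: []
Peg 2: [4, 3, 2]

After move 4 (0->2):
Peg 0: []
Peg 1: []
Peg 2: [4, 3, 2, 1]

After move 5 (2->1):
Peg 0: []
Peg 1: [1]
Peg 2: [4, 3, 2]

After move 6 (1->0):
Peg 0: [1]
Peg 1: []
Peg 2: [4, 3, 2]

After move 7 (2->1):
Peg 0: [1]
Peg 1: [2]
Peg 2: [4, 3]

After move 8 (0->1):
Peg 0: []
Peg 1: [2, 1]
Peg 2: [4, 3]

After move 9 (1->2):
Peg 0: []
Peg 1: [2]
Peg 2: [4, 3, 1]

Answer: Peg 0: []
Peg 1: [2]
Peg 2: [4, 3, 1]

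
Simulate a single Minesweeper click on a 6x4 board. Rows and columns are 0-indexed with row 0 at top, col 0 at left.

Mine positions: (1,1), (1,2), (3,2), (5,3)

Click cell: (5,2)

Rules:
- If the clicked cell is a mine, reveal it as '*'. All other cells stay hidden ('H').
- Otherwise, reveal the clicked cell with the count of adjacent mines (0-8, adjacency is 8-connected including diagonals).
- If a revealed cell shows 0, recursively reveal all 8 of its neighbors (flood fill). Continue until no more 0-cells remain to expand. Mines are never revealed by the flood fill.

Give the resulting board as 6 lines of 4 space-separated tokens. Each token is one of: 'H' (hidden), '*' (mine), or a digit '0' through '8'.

H H H H
H H H H
H H H H
H H H H
H H H H
H H 1 H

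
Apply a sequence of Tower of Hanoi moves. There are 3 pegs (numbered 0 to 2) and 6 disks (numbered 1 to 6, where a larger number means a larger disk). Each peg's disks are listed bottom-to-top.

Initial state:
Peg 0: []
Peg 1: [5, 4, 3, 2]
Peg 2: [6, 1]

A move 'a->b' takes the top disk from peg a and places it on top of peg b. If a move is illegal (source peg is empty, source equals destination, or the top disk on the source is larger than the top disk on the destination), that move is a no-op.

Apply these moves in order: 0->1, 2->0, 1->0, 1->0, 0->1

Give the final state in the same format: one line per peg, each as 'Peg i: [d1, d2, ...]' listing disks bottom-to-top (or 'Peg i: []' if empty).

After move 1 (0->1):
Peg 0: []
Peg 1: [5, 4, 3, 2]
Peg 2: [6, 1]

After move 2 (2->0):
Peg 0: [1]
Peg 1: [5, 4, 3, 2]
Peg 2: [6]

After move 3 (1->0):
Peg 0: [1]
Peg 1: [5, 4, 3, 2]
Peg 2: [6]

After move 4 (1->0):
Peg 0: [1]
Peg 1: [5, 4, 3, 2]
Peg 2: [6]

After move 5 (0->1):
Peg 0: []
Peg 1: [5, 4, 3, 2, 1]
Peg 2: [6]

Answer: Peg 0: []
Peg 1: [5, 4, 3, 2, 1]
Peg 2: [6]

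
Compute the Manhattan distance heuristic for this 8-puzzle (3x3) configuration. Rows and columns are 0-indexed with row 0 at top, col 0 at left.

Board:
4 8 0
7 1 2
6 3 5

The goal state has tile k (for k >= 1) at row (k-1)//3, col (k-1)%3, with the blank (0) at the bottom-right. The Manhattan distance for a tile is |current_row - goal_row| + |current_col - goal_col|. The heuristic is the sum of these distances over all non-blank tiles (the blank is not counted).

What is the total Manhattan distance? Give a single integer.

Tile 4: (0,0)->(1,0) = 1
Tile 8: (0,1)->(2,1) = 2
Tile 7: (1,0)->(2,0) = 1
Tile 1: (1,1)->(0,0) = 2
Tile 2: (1,2)->(0,1) = 2
Tile 6: (2,0)->(1,2) = 3
Tile 3: (2,1)->(0,2) = 3
Tile 5: (2,2)->(1,1) = 2
Sum: 1 + 2 + 1 + 2 + 2 + 3 + 3 + 2 = 16

Answer: 16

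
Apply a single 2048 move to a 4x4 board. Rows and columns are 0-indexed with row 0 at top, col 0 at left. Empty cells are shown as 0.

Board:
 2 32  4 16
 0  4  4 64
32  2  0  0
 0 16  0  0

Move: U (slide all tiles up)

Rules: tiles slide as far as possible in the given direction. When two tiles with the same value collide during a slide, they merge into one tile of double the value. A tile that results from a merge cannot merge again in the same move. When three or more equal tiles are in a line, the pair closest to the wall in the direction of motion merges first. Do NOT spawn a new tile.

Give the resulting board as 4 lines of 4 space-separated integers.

Slide up:
col 0: [2, 0, 32, 0] -> [2, 32, 0, 0]
col 1: [32, 4, 2, 16] -> [32, 4, 2, 16]
col 2: [4, 4, 0, 0] -> [8, 0, 0, 0]
col 3: [16, 64, 0, 0] -> [16, 64, 0, 0]

Answer:  2 32  8 16
32  4  0 64
 0  2  0  0
 0 16  0  0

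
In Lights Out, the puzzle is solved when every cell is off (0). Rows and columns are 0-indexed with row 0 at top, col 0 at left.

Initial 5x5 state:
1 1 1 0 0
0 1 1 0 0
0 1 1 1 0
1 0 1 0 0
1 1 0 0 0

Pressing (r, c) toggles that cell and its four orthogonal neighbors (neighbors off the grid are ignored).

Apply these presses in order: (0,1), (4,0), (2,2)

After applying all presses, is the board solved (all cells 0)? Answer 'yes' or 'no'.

Answer: yes

Derivation:
After press 1 at (0,1):
0 0 0 0 0
0 0 1 0 0
0 1 1 1 0
1 0 1 0 0
1 1 0 0 0

After press 2 at (4,0):
0 0 0 0 0
0 0 1 0 0
0 1 1 1 0
0 0 1 0 0
0 0 0 0 0

After press 3 at (2,2):
0 0 0 0 0
0 0 0 0 0
0 0 0 0 0
0 0 0 0 0
0 0 0 0 0

Lights still on: 0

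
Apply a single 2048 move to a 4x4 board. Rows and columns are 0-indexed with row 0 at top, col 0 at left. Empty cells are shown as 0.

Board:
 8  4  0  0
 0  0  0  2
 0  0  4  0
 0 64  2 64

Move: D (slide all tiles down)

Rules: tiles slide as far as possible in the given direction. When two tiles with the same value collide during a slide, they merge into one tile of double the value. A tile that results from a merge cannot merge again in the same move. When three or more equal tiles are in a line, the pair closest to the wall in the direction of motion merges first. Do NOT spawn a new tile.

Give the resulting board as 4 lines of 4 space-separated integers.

Answer:  0  0  0  0
 0  0  0  0
 0  4  4  2
 8 64  2 64

Derivation:
Slide down:
col 0: [8, 0, 0, 0] -> [0, 0, 0, 8]
col 1: [4, 0, 0, 64] -> [0, 0, 4, 64]
col 2: [0, 0, 4, 2] -> [0, 0, 4, 2]
col 3: [0, 2, 0, 64] -> [0, 0, 2, 64]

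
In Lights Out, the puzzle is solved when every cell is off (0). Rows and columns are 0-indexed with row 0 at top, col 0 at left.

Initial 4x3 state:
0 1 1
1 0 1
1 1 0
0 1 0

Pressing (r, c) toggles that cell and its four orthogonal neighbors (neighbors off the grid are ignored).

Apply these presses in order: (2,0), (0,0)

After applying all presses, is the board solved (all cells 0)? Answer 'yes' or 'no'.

Answer: no

Derivation:
After press 1 at (2,0):
0 1 1
0 0 1
0 0 0
1 1 0

After press 2 at (0,0):
1 0 1
1 0 1
0 0 0
1 1 0

Lights still on: 6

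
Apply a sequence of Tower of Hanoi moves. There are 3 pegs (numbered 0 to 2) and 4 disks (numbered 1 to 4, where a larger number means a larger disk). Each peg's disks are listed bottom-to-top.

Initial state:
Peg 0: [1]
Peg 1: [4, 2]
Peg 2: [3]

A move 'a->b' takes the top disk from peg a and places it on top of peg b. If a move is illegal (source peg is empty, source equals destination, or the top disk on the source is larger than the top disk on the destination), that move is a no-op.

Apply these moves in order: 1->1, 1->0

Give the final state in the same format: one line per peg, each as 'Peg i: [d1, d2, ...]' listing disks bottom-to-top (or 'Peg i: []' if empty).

Answer: Peg 0: [1]
Peg 1: [4, 2]
Peg 2: [3]

Derivation:
After move 1 (1->1):
Peg 0: [1]
Peg 1: [4, 2]
Peg 2: [3]

After move 2 (1->0):
Peg 0: [1]
Peg 1: [4, 2]
Peg 2: [3]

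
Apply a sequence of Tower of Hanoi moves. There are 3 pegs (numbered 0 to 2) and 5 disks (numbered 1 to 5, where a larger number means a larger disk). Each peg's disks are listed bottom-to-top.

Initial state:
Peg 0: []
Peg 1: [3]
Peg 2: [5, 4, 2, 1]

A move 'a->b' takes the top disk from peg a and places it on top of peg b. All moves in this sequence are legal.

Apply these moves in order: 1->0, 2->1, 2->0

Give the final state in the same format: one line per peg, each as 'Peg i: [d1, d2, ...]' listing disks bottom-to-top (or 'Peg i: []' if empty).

Answer: Peg 0: [3, 2]
Peg 1: [1]
Peg 2: [5, 4]

Derivation:
After move 1 (1->0):
Peg 0: [3]
Peg 1: []
Peg 2: [5, 4, 2, 1]

After move 2 (2->1):
Peg 0: [3]
Peg 1: [1]
Peg 2: [5, 4, 2]

After move 3 (2->0):
Peg 0: [3, 2]
Peg 1: [1]
Peg 2: [5, 4]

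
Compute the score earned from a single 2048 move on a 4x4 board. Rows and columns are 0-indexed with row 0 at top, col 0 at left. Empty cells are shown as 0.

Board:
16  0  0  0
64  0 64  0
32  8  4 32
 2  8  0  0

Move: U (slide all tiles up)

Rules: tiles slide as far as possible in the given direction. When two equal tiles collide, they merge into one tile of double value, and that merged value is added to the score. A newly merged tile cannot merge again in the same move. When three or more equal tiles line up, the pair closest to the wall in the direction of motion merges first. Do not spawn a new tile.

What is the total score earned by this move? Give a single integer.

Slide up:
col 0: [16, 64, 32, 2] -> [16, 64, 32, 2]  score +0 (running 0)
col 1: [0, 0, 8, 8] -> [16, 0, 0, 0]  score +16 (running 16)
col 2: [0, 64, 4, 0] -> [64, 4, 0, 0]  score +0 (running 16)
col 3: [0, 0, 32, 0] -> [32, 0, 0, 0]  score +0 (running 16)
Board after move:
16 16 64 32
64  0  4  0
32  0  0  0
 2  0  0  0

Answer: 16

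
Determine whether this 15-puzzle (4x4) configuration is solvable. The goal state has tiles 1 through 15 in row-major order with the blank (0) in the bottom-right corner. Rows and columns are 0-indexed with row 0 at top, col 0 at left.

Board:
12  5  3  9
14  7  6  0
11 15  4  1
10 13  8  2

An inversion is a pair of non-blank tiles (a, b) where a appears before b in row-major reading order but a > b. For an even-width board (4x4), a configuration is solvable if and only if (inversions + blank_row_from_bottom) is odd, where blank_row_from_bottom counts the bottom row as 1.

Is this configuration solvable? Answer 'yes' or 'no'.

Inversions: 57
Blank is in row 1 (0-indexed from top), which is row 3 counting from the bottom (bottom = 1).
57 + 3 = 60, which is even, so the puzzle is not solvable.

Answer: no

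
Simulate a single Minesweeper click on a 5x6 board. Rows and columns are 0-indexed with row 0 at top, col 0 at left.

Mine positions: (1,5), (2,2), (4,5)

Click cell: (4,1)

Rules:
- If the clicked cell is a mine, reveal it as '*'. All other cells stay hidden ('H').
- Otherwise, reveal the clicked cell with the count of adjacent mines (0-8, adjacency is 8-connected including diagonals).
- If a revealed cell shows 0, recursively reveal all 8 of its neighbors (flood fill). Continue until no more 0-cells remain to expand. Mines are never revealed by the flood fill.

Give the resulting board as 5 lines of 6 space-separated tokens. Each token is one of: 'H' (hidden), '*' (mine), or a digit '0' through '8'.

0 0 0 0 1 H
0 1 1 1 1 H
0 1 H H H H
0 1 1 1 1 H
0 0 0 0 1 H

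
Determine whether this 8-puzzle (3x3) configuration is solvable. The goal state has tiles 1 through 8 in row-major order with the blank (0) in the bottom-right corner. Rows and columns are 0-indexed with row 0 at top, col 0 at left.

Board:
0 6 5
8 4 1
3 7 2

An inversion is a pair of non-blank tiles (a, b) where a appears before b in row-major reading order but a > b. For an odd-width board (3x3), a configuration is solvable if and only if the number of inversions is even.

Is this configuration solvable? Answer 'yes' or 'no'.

Answer: no

Derivation:
Inversions (pairs i<j in row-major order where tile[i] > tile[j] > 0): 19
19 is odd, so the puzzle is not solvable.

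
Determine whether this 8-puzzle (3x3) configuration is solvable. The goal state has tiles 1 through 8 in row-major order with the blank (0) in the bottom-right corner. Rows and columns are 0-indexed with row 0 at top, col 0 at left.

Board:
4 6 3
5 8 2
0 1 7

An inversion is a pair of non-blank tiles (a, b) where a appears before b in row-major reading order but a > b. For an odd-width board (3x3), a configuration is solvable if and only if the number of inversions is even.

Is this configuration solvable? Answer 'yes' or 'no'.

Answer: no

Derivation:
Inversions (pairs i<j in row-major order where tile[i] > tile[j] > 0): 15
15 is odd, so the puzzle is not solvable.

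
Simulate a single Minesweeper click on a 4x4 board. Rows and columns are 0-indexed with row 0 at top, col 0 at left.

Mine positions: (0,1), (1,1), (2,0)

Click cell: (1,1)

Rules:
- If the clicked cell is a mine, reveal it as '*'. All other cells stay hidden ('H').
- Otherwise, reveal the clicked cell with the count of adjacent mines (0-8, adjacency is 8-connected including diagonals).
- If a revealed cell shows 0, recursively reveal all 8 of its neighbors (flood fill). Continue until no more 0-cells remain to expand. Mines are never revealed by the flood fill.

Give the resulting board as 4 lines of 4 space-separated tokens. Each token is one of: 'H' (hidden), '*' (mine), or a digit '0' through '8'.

H H H H
H * H H
H H H H
H H H H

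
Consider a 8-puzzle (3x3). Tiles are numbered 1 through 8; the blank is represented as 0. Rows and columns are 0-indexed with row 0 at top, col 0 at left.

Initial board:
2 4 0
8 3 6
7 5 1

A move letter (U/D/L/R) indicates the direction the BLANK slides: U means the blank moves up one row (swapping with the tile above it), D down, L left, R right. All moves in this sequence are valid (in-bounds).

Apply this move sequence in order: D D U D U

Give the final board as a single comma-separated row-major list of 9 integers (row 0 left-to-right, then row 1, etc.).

Answer: 2, 4, 6, 8, 3, 0, 7, 5, 1

Derivation:
After move 1 (D):
2 4 6
8 3 0
7 5 1

After move 2 (D):
2 4 6
8 3 1
7 5 0

After move 3 (U):
2 4 6
8 3 0
7 5 1

After move 4 (D):
2 4 6
8 3 1
7 5 0

After move 5 (U):
2 4 6
8 3 0
7 5 1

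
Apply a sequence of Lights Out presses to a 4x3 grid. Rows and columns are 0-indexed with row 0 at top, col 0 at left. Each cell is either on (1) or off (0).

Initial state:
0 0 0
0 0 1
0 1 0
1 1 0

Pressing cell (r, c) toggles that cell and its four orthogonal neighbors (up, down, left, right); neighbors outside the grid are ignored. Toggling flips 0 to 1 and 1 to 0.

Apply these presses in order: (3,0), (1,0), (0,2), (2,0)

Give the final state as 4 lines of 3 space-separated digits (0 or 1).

Answer: 1 1 1
0 1 0
1 0 0
1 0 0

Derivation:
After press 1 at (3,0):
0 0 0
0 0 1
1 1 0
0 0 0

After press 2 at (1,0):
1 0 0
1 1 1
0 1 0
0 0 0

After press 3 at (0,2):
1 1 1
1 1 0
0 1 0
0 0 0

After press 4 at (2,0):
1 1 1
0 1 0
1 0 0
1 0 0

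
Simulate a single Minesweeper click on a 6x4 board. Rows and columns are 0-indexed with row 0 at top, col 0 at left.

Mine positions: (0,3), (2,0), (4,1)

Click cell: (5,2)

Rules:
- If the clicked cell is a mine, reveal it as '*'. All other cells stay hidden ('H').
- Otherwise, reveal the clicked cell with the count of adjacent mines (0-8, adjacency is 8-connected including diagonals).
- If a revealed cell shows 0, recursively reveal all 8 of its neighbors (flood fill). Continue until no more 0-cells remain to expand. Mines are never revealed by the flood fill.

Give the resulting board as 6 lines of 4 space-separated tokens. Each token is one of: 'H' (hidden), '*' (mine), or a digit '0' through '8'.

H H H H
H H H H
H H H H
H H H H
H H H H
H H 1 H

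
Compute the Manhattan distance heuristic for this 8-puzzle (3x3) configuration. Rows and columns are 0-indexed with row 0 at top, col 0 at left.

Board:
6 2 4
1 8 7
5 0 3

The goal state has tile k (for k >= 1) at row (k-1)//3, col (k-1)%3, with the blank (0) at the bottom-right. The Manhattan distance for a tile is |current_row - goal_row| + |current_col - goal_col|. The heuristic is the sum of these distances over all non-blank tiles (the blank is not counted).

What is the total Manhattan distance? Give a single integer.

Answer: 15

Derivation:
Tile 6: at (0,0), goal (1,2), distance |0-1|+|0-2| = 3
Tile 2: at (0,1), goal (0,1), distance |0-0|+|1-1| = 0
Tile 4: at (0,2), goal (1,0), distance |0-1|+|2-0| = 3
Tile 1: at (1,0), goal (0,0), distance |1-0|+|0-0| = 1
Tile 8: at (1,1), goal (2,1), distance |1-2|+|1-1| = 1
Tile 7: at (1,2), goal (2,0), distance |1-2|+|2-0| = 3
Tile 5: at (2,0), goal (1,1), distance |2-1|+|0-1| = 2
Tile 3: at (2,2), goal (0,2), distance |2-0|+|2-2| = 2
Sum: 3 + 0 + 3 + 1 + 1 + 3 + 2 + 2 = 15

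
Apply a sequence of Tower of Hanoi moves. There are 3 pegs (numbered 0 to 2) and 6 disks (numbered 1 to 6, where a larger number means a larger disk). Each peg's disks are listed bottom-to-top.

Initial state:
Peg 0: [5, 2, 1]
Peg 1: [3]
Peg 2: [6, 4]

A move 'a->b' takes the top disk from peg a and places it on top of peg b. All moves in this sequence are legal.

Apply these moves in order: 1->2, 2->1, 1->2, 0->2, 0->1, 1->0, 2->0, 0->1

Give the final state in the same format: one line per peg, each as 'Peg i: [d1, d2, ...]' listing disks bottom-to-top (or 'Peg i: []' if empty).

After move 1 (1->2):
Peg 0: [5, 2, 1]
Peg 1: []
Peg 2: [6, 4, 3]

After move 2 (2->1):
Peg 0: [5, 2, 1]
Peg 1: [3]
Peg 2: [6, 4]

After move 3 (1->2):
Peg 0: [5, 2, 1]
Peg 1: []
Peg 2: [6, 4, 3]

After move 4 (0->2):
Peg 0: [5, 2]
Peg 1: []
Peg 2: [6, 4, 3, 1]

After move 5 (0->1):
Peg 0: [5]
Peg 1: [2]
Peg 2: [6, 4, 3, 1]

After move 6 (1->0):
Peg 0: [5, 2]
Peg 1: []
Peg 2: [6, 4, 3, 1]

After move 7 (2->0):
Peg 0: [5, 2, 1]
Peg 1: []
Peg 2: [6, 4, 3]

After move 8 (0->1):
Peg 0: [5, 2]
Peg 1: [1]
Peg 2: [6, 4, 3]

Answer: Peg 0: [5, 2]
Peg 1: [1]
Peg 2: [6, 4, 3]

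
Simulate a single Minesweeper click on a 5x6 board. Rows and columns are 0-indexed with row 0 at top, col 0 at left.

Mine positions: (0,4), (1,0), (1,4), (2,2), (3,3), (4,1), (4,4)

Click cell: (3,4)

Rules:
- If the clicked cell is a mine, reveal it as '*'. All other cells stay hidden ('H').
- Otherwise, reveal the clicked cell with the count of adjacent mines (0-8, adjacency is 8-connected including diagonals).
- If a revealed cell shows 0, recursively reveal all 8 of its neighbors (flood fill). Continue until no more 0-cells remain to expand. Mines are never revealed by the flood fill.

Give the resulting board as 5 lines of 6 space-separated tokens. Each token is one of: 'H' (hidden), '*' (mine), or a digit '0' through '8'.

H H H H H H
H H H H H H
H H H H H H
H H H H 2 H
H H H H H H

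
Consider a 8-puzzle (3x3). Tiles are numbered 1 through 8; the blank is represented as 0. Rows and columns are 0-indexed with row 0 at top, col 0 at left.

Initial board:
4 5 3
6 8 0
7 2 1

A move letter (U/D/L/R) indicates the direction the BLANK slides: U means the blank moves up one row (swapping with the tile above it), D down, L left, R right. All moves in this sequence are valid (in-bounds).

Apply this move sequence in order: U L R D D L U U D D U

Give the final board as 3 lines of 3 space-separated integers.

Answer: 4 5 3
6 0 1
7 8 2

Derivation:
After move 1 (U):
4 5 0
6 8 3
7 2 1

After move 2 (L):
4 0 5
6 8 3
7 2 1

After move 3 (R):
4 5 0
6 8 3
7 2 1

After move 4 (D):
4 5 3
6 8 0
7 2 1

After move 5 (D):
4 5 3
6 8 1
7 2 0

After move 6 (L):
4 5 3
6 8 1
7 0 2

After move 7 (U):
4 5 3
6 0 1
7 8 2

After move 8 (U):
4 0 3
6 5 1
7 8 2

After move 9 (D):
4 5 3
6 0 1
7 8 2

After move 10 (D):
4 5 3
6 8 1
7 0 2

After move 11 (U):
4 5 3
6 0 1
7 8 2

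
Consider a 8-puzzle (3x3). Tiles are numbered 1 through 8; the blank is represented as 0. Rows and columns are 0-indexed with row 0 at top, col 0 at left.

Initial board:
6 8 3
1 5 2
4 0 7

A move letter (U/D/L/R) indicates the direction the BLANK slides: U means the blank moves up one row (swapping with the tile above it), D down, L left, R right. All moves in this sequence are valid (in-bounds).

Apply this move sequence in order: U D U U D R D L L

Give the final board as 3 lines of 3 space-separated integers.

After move 1 (U):
6 8 3
1 0 2
4 5 7

After move 2 (D):
6 8 3
1 5 2
4 0 7

After move 3 (U):
6 8 3
1 0 2
4 5 7

After move 4 (U):
6 0 3
1 8 2
4 5 7

After move 5 (D):
6 8 3
1 0 2
4 5 7

After move 6 (R):
6 8 3
1 2 0
4 5 7

After move 7 (D):
6 8 3
1 2 7
4 5 0

After move 8 (L):
6 8 3
1 2 7
4 0 5

After move 9 (L):
6 8 3
1 2 7
0 4 5

Answer: 6 8 3
1 2 7
0 4 5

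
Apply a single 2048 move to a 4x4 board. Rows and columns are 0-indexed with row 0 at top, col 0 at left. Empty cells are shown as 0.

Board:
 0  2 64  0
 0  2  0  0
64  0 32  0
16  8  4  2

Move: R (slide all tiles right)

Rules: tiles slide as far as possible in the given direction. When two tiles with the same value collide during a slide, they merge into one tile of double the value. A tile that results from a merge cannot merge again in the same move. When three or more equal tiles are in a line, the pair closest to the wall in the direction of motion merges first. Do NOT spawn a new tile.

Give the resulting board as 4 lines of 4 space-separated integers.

Slide right:
row 0: [0, 2, 64, 0] -> [0, 0, 2, 64]
row 1: [0, 2, 0, 0] -> [0, 0, 0, 2]
row 2: [64, 0, 32, 0] -> [0, 0, 64, 32]
row 3: [16, 8, 4, 2] -> [16, 8, 4, 2]

Answer:  0  0  2 64
 0  0  0  2
 0  0 64 32
16  8  4  2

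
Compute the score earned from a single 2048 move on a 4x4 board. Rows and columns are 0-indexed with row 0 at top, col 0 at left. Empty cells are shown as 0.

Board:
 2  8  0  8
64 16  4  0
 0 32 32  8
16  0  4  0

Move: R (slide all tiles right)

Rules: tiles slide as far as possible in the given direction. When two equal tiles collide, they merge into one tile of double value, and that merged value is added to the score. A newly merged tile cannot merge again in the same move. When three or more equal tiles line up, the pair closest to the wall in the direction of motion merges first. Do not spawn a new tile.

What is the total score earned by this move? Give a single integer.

Slide right:
row 0: [2, 8, 0, 8] -> [0, 0, 2, 16]  score +16 (running 16)
row 1: [64, 16, 4, 0] -> [0, 64, 16, 4]  score +0 (running 16)
row 2: [0, 32, 32, 8] -> [0, 0, 64, 8]  score +64 (running 80)
row 3: [16, 0, 4, 0] -> [0, 0, 16, 4]  score +0 (running 80)
Board after move:
 0  0  2 16
 0 64 16  4
 0  0 64  8
 0  0 16  4

Answer: 80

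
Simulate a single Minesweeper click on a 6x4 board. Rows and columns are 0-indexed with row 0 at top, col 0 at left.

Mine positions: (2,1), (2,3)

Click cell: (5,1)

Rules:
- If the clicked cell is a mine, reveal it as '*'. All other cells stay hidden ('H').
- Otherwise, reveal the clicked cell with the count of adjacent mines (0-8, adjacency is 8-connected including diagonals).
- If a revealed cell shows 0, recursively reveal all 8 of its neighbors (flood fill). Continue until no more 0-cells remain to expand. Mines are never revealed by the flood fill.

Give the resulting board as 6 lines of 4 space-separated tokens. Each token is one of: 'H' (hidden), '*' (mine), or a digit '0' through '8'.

H H H H
H H H H
H H H H
1 1 2 1
0 0 0 0
0 0 0 0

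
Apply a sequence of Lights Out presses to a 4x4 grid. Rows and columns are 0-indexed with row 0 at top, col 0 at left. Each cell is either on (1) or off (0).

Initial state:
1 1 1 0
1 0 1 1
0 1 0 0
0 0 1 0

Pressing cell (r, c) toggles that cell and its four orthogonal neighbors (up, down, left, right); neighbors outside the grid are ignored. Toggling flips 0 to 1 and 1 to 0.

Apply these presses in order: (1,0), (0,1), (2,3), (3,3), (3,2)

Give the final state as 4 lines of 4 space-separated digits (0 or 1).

After press 1 at (1,0):
0 1 1 0
0 1 1 1
1 1 0 0
0 0 1 0

After press 2 at (0,1):
1 0 0 0
0 0 1 1
1 1 0 0
0 0 1 0

After press 3 at (2,3):
1 0 0 0
0 0 1 0
1 1 1 1
0 0 1 1

After press 4 at (3,3):
1 0 0 0
0 0 1 0
1 1 1 0
0 0 0 0

After press 5 at (3,2):
1 0 0 0
0 0 1 0
1 1 0 0
0 1 1 1

Answer: 1 0 0 0
0 0 1 0
1 1 0 0
0 1 1 1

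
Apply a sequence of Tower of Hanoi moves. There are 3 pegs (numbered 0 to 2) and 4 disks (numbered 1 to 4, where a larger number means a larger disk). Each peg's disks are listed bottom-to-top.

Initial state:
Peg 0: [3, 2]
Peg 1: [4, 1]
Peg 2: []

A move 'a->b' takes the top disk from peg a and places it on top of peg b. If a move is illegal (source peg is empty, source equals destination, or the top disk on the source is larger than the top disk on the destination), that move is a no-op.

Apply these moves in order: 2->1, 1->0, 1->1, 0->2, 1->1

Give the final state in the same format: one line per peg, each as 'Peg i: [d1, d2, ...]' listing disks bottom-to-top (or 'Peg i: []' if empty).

After move 1 (2->1):
Peg 0: [3, 2]
Peg 1: [4, 1]
Peg 2: []

After move 2 (1->0):
Peg 0: [3, 2, 1]
Peg 1: [4]
Peg 2: []

After move 3 (1->1):
Peg 0: [3, 2, 1]
Peg 1: [4]
Peg 2: []

After move 4 (0->2):
Peg 0: [3, 2]
Peg 1: [4]
Peg 2: [1]

After move 5 (1->1):
Peg 0: [3, 2]
Peg 1: [4]
Peg 2: [1]

Answer: Peg 0: [3, 2]
Peg 1: [4]
Peg 2: [1]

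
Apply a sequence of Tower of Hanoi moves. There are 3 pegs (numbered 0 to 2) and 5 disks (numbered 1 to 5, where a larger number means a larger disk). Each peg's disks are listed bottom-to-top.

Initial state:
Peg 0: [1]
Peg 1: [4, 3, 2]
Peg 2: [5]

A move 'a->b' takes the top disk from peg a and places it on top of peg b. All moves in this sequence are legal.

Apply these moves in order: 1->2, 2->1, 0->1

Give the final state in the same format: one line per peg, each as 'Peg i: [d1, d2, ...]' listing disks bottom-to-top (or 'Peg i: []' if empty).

After move 1 (1->2):
Peg 0: [1]
Peg 1: [4, 3]
Peg 2: [5, 2]

After move 2 (2->1):
Peg 0: [1]
Peg 1: [4, 3, 2]
Peg 2: [5]

After move 3 (0->1):
Peg 0: []
Peg 1: [4, 3, 2, 1]
Peg 2: [5]

Answer: Peg 0: []
Peg 1: [4, 3, 2, 1]
Peg 2: [5]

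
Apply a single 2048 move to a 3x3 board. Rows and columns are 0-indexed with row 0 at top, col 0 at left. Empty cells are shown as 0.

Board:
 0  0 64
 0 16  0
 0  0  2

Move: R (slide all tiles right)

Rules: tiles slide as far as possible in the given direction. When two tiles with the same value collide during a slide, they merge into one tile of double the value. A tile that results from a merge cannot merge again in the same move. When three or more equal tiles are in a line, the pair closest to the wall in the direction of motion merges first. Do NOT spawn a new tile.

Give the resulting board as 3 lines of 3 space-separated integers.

Answer:  0  0 64
 0  0 16
 0  0  2

Derivation:
Slide right:
row 0: [0, 0, 64] -> [0, 0, 64]
row 1: [0, 16, 0] -> [0, 0, 16]
row 2: [0, 0, 2] -> [0, 0, 2]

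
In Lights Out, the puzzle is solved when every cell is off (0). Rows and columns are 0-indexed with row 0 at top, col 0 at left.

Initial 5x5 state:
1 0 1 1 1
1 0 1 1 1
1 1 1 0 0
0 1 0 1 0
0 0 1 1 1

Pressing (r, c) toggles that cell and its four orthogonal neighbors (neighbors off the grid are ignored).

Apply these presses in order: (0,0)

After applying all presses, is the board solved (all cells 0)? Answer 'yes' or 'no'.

After press 1 at (0,0):
0 1 1 1 1
0 0 1 1 1
1 1 1 0 0
0 1 0 1 0
0 0 1 1 1

Lights still on: 15

Answer: no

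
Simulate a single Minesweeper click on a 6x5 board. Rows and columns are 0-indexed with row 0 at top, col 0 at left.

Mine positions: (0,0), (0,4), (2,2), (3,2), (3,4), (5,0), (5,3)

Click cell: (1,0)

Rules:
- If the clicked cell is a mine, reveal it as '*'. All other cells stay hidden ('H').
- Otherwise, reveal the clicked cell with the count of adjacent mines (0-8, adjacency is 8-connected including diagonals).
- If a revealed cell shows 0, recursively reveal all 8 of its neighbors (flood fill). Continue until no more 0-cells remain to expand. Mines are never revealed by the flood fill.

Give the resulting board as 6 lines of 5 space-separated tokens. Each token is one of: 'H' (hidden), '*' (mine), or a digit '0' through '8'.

H H H H H
1 H H H H
H H H H H
H H H H H
H H H H H
H H H H H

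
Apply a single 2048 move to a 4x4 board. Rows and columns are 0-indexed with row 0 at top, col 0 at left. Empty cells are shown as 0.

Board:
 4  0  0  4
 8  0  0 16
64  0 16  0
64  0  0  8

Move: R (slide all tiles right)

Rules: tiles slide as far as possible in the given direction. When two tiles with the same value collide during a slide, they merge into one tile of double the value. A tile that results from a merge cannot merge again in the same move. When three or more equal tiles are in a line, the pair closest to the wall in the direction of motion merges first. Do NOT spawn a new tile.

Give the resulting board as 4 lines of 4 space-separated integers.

Answer:  0  0  0  8
 0  0  8 16
 0  0 64 16
 0  0 64  8

Derivation:
Slide right:
row 0: [4, 0, 0, 4] -> [0, 0, 0, 8]
row 1: [8, 0, 0, 16] -> [0, 0, 8, 16]
row 2: [64, 0, 16, 0] -> [0, 0, 64, 16]
row 3: [64, 0, 0, 8] -> [0, 0, 64, 8]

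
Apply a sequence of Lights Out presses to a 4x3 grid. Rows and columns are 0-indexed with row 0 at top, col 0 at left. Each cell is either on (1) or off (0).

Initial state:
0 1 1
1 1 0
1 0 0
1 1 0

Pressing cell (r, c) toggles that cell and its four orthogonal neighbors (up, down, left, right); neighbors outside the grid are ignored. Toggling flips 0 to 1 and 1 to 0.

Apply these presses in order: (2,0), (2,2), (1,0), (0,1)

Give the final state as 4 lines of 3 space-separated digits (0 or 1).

After press 1 at (2,0):
0 1 1
0 1 0
0 1 0
0 1 0

After press 2 at (2,2):
0 1 1
0 1 1
0 0 1
0 1 1

After press 3 at (1,0):
1 1 1
1 0 1
1 0 1
0 1 1

After press 4 at (0,1):
0 0 0
1 1 1
1 0 1
0 1 1

Answer: 0 0 0
1 1 1
1 0 1
0 1 1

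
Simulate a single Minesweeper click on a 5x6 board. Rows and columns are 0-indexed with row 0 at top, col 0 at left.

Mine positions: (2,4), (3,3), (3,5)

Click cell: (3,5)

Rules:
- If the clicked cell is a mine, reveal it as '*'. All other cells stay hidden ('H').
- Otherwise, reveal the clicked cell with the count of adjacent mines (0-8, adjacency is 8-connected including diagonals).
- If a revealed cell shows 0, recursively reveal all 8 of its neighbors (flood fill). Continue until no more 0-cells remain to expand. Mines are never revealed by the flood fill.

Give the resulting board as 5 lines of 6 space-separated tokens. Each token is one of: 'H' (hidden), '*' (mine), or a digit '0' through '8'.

H H H H H H
H H H H H H
H H H H H H
H H H H H *
H H H H H H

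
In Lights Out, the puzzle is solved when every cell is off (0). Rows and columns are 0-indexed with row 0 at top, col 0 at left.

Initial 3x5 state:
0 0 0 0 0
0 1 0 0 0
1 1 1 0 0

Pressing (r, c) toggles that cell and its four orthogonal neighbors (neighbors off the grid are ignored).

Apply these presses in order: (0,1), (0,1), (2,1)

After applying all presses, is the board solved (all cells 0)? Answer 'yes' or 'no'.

Answer: yes

Derivation:
After press 1 at (0,1):
1 1 1 0 0
0 0 0 0 0
1 1 1 0 0

After press 2 at (0,1):
0 0 0 0 0
0 1 0 0 0
1 1 1 0 0

After press 3 at (2,1):
0 0 0 0 0
0 0 0 0 0
0 0 0 0 0

Lights still on: 0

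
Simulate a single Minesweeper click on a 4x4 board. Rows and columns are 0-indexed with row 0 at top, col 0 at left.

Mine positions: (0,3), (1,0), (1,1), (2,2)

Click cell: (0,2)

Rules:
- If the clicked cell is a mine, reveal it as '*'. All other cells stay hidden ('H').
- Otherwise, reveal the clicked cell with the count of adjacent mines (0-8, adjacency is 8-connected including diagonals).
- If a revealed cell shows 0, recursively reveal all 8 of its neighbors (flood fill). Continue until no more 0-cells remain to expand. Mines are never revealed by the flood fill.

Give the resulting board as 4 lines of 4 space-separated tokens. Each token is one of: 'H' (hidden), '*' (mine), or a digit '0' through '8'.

H H 2 H
H H H H
H H H H
H H H H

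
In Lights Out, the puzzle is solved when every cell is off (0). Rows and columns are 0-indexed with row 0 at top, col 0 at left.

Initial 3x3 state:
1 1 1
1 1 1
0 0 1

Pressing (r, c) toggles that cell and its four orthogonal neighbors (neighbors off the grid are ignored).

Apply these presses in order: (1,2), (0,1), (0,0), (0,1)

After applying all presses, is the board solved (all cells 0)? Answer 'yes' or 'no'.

After press 1 at (1,2):
1 1 0
1 0 0
0 0 0

After press 2 at (0,1):
0 0 1
1 1 0
0 0 0

After press 3 at (0,0):
1 1 1
0 1 0
0 0 0

After press 4 at (0,1):
0 0 0
0 0 0
0 0 0

Lights still on: 0

Answer: yes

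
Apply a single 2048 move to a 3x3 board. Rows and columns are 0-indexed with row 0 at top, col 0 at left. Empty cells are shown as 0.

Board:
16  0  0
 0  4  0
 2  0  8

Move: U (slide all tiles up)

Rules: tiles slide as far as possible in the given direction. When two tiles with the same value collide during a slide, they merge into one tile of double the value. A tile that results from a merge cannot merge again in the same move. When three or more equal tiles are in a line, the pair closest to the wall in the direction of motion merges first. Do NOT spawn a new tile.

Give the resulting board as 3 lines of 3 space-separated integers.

Slide up:
col 0: [16, 0, 2] -> [16, 2, 0]
col 1: [0, 4, 0] -> [4, 0, 0]
col 2: [0, 0, 8] -> [8, 0, 0]

Answer: 16  4  8
 2  0  0
 0  0  0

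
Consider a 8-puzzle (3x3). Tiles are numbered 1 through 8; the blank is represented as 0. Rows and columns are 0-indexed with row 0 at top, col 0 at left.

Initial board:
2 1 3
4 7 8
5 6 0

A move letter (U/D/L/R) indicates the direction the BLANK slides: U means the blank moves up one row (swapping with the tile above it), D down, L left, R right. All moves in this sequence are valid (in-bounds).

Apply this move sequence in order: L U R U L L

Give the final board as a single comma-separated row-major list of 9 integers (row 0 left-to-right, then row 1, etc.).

After move 1 (L):
2 1 3
4 7 8
5 0 6

After move 2 (U):
2 1 3
4 0 8
5 7 6

After move 3 (R):
2 1 3
4 8 0
5 7 6

After move 4 (U):
2 1 0
4 8 3
5 7 6

After move 5 (L):
2 0 1
4 8 3
5 7 6

After move 6 (L):
0 2 1
4 8 3
5 7 6

Answer: 0, 2, 1, 4, 8, 3, 5, 7, 6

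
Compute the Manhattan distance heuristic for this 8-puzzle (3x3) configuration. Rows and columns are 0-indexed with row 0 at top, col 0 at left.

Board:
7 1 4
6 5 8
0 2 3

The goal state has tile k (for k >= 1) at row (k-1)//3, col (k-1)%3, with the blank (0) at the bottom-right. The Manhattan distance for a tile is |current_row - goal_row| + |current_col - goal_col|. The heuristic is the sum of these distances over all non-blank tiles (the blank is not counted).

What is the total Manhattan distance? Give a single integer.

Answer: 14

Derivation:
Tile 7: at (0,0), goal (2,0), distance |0-2|+|0-0| = 2
Tile 1: at (0,1), goal (0,0), distance |0-0|+|1-0| = 1
Tile 4: at (0,2), goal (1,0), distance |0-1|+|2-0| = 3
Tile 6: at (1,0), goal (1,2), distance |1-1|+|0-2| = 2
Tile 5: at (1,1), goal (1,1), distance |1-1|+|1-1| = 0
Tile 8: at (1,2), goal (2,1), distance |1-2|+|2-1| = 2
Tile 2: at (2,1), goal (0,1), distance |2-0|+|1-1| = 2
Tile 3: at (2,2), goal (0,2), distance |2-0|+|2-2| = 2
Sum: 2 + 1 + 3 + 2 + 0 + 2 + 2 + 2 = 14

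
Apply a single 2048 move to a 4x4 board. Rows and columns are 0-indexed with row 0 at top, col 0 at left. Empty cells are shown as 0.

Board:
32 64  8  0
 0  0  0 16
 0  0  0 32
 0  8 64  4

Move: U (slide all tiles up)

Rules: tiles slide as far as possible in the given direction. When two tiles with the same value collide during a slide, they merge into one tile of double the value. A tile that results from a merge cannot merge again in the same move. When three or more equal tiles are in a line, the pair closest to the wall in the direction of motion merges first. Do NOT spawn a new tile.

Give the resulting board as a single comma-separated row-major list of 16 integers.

Answer: 32, 64, 8, 16, 0, 8, 64, 32, 0, 0, 0, 4, 0, 0, 0, 0

Derivation:
Slide up:
col 0: [32, 0, 0, 0] -> [32, 0, 0, 0]
col 1: [64, 0, 0, 8] -> [64, 8, 0, 0]
col 2: [8, 0, 0, 64] -> [8, 64, 0, 0]
col 3: [0, 16, 32, 4] -> [16, 32, 4, 0]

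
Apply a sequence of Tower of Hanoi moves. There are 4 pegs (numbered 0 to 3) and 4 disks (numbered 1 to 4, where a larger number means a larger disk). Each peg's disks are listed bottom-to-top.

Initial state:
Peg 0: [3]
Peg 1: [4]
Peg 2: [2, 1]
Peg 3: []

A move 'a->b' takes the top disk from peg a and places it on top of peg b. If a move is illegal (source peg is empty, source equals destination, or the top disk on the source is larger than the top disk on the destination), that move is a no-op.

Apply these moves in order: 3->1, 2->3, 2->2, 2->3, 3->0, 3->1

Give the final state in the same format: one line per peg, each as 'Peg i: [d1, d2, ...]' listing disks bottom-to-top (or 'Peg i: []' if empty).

Answer: Peg 0: [3, 1]
Peg 1: [4]
Peg 2: [2]
Peg 3: []

Derivation:
After move 1 (3->1):
Peg 0: [3]
Peg 1: [4]
Peg 2: [2, 1]
Peg 3: []

After move 2 (2->3):
Peg 0: [3]
Peg 1: [4]
Peg 2: [2]
Peg 3: [1]

After move 3 (2->2):
Peg 0: [3]
Peg 1: [4]
Peg 2: [2]
Peg 3: [1]

After move 4 (2->3):
Peg 0: [3]
Peg 1: [4]
Peg 2: [2]
Peg 3: [1]

After move 5 (3->0):
Peg 0: [3, 1]
Peg 1: [4]
Peg 2: [2]
Peg 3: []

After move 6 (3->1):
Peg 0: [3, 1]
Peg 1: [4]
Peg 2: [2]
Peg 3: []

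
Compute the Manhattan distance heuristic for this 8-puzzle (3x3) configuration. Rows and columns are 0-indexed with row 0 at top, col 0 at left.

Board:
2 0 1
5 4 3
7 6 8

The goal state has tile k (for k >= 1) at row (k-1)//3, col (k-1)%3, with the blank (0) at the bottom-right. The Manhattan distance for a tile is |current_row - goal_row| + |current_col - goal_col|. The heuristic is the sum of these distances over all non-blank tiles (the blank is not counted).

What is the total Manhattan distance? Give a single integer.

Answer: 9

Derivation:
Tile 2: at (0,0), goal (0,1), distance |0-0|+|0-1| = 1
Tile 1: at (0,2), goal (0,0), distance |0-0|+|2-0| = 2
Tile 5: at (1,0), goal (1,1), distance |1-1|+|0-1| = 1
Tile 4: at (1,1), goal (1,0), distance |1-1|+|1-0| = 1
Tile 3: at (1,2), goal (0,2), distance |1-0|+|2-2| = 1
Tile 7: at (2,0), goal (2,0), distance |2-2|+|0-0| = 0
Tile 6: at (2,1), goal (1,2), distance |2-1|+|1-2| = 2
Tile 8: at (2,2), goal (2,1), distance |2-2|+|2-1| = 1
Sum: 1 + 2 + 1 + 1 + 1 + 0 + 2 + 1 = 9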